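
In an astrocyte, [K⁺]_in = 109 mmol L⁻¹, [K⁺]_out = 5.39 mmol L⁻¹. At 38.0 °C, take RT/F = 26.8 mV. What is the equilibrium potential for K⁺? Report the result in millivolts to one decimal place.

E = (26.8/z) · ln([K⁺]_out/[K⁺]_in) with z = +1.
= (26.8/1) · ln(5.39/109) = 26.80 · ln(0.04945)
= 26.80 · (-3.0068) = -80.58 mV

-80.6 mV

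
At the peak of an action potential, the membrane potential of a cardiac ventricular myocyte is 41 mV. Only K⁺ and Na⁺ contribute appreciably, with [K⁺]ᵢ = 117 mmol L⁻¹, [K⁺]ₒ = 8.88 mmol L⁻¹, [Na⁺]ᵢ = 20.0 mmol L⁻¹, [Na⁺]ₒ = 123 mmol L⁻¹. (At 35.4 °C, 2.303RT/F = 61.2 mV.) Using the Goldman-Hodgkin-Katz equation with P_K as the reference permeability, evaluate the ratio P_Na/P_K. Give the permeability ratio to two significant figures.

18

Let α = P_Na/P_K. GHK: Vm = 61.2·log₁₀[(Kₒ + α·Naₒ)/(Kᵢ + α·Naᵢ)].
10^(Vm/61.2) = 10^(41.0/61.2) = 4.6766
So 4.6766·(Kᵢ + α·Naᵢ) = Kₒ + α·Naₒ → α = (4.6766·117.0 − 8.88) / (123.0 − 4.6766·20.0)
α = (547.2 − 8.88) / (123.0 − 93.53) = 538.3/29.47 = 18.27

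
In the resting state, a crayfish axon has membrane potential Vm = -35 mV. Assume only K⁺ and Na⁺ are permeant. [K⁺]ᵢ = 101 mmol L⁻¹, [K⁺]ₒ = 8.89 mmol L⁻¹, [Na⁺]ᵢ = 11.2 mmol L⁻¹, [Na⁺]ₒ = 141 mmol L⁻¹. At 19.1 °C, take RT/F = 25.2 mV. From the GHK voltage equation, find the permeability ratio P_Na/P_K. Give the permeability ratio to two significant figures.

Let α = P_Na/P_K. GHK: Vm = 25.2·ln[(Kₒ + α·Naₒ)/(Kᵢ + α·Naᵢ)].
e^(Vm/25.2) = e^(-35.0/25.2) = 0.24935
So 0.24935·(Kᵢ + α·Naᵢ) = Kₒ + α·Naₒ → α = (0.24935·101.0 − 8.89) / (141.0 − 0.24935·11.2)
α = (25.18 − 8.89) / (141.0 − 2.793) = 16.29/138.2 = 0.1179

0.12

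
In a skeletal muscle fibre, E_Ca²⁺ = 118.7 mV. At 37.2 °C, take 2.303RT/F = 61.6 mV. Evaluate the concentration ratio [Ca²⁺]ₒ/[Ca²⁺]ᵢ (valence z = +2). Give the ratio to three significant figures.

7140

log₁₀([out]/[in]) = E·z/(61.6) = 118.7 × 2 / 61.6 = 3.8539
[out]/[in] = 10^(3.8539) = 7143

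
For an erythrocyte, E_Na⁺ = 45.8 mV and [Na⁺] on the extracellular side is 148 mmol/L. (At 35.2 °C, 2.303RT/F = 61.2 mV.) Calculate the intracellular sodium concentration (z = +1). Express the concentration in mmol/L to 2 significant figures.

Nernst: E = (61.2/1) · log₁₀([out]/[in]), so log₁₀([out]/[in]) = 45.8 × 1 / 61.2 = 0.7484.
[out]/[in] = 10^(0.7484) = 5.602.
[in] = 148 / 5.602 = 26.42 mmol/L.

26 mmol/L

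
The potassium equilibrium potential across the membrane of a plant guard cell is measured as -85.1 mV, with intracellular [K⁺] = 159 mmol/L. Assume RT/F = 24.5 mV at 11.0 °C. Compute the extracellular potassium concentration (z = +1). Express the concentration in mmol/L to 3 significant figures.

4.93 mmol/L

Nernst: E = (24.5/1) · ln([out]/[in]), so ln([out]/[in]) = -85.1 × 1 / 24.5 = -3.4735.
[out]/[in] = e^(-3.4735) = 0.03101.
[out] = 0.03101 × 159 = 4.93 mmol/L.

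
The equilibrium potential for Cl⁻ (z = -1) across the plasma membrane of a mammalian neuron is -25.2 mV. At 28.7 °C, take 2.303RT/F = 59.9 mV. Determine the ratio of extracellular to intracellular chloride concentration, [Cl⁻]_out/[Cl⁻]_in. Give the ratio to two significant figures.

2.6

log₁₀([out]/[in]) = E·z/(59.9) = -25.2 × -1 / 59.9 = 0.4207
[out]/[in] = 10^(0.4207) = 2.635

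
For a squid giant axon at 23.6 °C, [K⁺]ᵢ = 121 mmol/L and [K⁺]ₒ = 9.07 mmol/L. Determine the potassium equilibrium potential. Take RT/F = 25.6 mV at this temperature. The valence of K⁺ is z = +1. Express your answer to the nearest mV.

-66 mV

E = (25.6/z) · ln([K⁺]_out/[K⁺]_in) with z = +1.
= (25.6/1) · ln(9.07/121) = 25.60 · ln(0.07496)
= 25.60 · (-2.5908) = -66.32 mV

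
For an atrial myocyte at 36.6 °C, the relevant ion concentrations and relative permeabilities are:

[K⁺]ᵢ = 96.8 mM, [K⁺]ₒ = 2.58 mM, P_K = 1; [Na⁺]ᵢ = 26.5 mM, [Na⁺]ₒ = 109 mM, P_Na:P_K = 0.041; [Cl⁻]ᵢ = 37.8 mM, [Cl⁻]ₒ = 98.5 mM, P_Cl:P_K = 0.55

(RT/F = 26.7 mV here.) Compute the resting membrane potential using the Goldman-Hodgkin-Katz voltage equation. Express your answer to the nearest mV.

Vm = 26.7 · ln[(Σ P·[cation]ₒ + Σ P·[anion]ᵢ) / (Σ P·[cation]ᵢ + Σ P·[anion]ₒ)]
Numerator = 1×2.58 + 0.041×109 + 0.55×37.8 = 27.84
Denominator = 1×96.8 + 0.041×26.5 + 0.55×98.5 = 152.1
Vm = 26.7 · ln(0.18308) = 26.7 × (-1.6978) = -45.33 mV

-45 mV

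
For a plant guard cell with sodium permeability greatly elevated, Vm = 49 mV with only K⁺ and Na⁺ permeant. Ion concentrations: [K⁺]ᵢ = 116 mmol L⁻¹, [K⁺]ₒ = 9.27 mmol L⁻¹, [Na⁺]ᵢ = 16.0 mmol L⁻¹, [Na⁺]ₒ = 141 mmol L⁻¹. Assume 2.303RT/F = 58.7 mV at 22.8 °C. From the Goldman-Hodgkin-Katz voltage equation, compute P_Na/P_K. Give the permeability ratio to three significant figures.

24.8

Let α = P_Na/P_K. GHK: Vm = 58.7·log₁₀[(Kₒ + α·Naₒ)/(Kᵢ + α·Naᵢ)].
10^(Vm/58.7) = 10^(49.0/58.7) = 6.8352
So 6.8352·(Kᵢ + α·Naᵢ) = Kₒ + α·Naₒ → α = (6.8352·116.0 − 9.27) / (141.0 − 6.8352·16.0)
α = (792.9 − 9.27) / (141.0 − 109.4) = 783.6/31.64 = 24.77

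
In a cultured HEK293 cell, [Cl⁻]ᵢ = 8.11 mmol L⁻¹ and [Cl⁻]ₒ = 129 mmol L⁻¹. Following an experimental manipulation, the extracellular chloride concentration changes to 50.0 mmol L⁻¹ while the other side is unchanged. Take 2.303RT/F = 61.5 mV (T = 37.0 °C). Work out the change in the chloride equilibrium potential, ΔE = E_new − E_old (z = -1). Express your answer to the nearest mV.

E_old = (61.5/-1)·log₁₀(129/8.11) = -73.90 mV
E_new = (61.5/-1)·log₁₀(50.0/8.11) = -48.58 mV
ΔE = -48.58 − (-73.90) = 25.31 mV

25 mV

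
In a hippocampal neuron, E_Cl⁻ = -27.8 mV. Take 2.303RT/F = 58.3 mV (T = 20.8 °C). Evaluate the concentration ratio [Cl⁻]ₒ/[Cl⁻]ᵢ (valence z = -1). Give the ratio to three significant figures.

3.00

log₁₀([out]/[in]) = E·z/(58.3) = -27.8 × -1 / 58.3 = 0.4768
[out]/[in] = 10^(0.4768) = 2.998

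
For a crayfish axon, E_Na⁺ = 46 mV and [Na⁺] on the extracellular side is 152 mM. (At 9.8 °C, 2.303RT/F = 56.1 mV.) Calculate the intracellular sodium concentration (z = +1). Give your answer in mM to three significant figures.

23.0 mM

Nernst: E = (56.1/1) · log₁₀([out]/[in]), so log₁₀([out]/[in]) = 46.0 × 1 / 56.1 = 0.8200.
[out]/[in] = 10^(0.8200) = 6.606.
[in] = 152 / 6.606 = 23.01 mM.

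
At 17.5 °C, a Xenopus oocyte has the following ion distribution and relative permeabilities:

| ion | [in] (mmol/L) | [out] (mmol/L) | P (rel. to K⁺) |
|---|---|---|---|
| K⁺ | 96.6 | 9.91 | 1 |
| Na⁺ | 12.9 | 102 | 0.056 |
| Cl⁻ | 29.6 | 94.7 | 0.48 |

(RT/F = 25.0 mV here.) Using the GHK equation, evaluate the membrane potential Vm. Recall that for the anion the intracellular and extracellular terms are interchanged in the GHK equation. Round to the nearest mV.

-39 mV

Vm = 25.0 · ln[(Σ P·[cation]ₒ + Σ P·[anion]ᵢ) / (Σ P·[cation]ᵢ + Σ P·[anion]ₒ)]
Numerator = 1×9.91 + 0.056×102 + 0.48×29.6 = 29.83
Denominator = 1×96.6 + 0.056×12.9 + 0.48×94.7 = 142.8
Vm = 25.0 · ln(0.20893) = 25.0 × (-1.5658) = -39.14 mV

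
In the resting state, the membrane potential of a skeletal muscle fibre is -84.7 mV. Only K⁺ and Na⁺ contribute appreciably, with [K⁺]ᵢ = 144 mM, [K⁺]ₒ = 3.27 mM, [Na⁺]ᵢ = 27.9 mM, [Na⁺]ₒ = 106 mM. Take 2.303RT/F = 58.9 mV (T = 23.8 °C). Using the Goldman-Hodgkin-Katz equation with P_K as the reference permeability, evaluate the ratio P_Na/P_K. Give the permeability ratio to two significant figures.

Let α = P_Na/P_K. GHK: Vm = 58.9·log₁₀[(Kₒ + α·Naₒ)/(Kᵢ + α·Naᵢ)].
10^(Vm/58.9) = 10^(-84.7/58.9) = 0.036473
So 0.036473·(Kᵢ + α·Naᵢ) = Kₒ + α·Naₒ → α = (0.036473·144.0 − 3.27) / (106.0 − 0.036473·27.9)
α = (5.252 − 3.27) / (106.0 − 1.018) = 1.982/105 = 0.01888

0.019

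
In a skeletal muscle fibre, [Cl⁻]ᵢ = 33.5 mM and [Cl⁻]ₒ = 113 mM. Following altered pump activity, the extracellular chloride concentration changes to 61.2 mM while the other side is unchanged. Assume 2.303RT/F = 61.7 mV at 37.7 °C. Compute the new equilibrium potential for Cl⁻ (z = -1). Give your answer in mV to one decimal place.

After the shift: [Cl⁻]_out = 61.2, [Cl⁻]_in = 33.5 mM.
E_new = (61.7/-1)·log₁₀(61.2/33.5) = -61.70 · (0.2617) = -16.15 mV

-16.1 mV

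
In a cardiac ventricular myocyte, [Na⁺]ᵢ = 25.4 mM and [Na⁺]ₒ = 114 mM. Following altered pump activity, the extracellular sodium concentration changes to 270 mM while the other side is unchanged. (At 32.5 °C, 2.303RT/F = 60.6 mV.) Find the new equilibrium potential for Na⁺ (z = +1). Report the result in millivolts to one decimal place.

62.2 mV

After the shift: [Na⁺]_out = 270, [Na⁺]_in = 25.4 mM.
E_new = (60.6/1)·log₁₀(270/25.4) = 60.60 · (1.0265) = 62.21 mV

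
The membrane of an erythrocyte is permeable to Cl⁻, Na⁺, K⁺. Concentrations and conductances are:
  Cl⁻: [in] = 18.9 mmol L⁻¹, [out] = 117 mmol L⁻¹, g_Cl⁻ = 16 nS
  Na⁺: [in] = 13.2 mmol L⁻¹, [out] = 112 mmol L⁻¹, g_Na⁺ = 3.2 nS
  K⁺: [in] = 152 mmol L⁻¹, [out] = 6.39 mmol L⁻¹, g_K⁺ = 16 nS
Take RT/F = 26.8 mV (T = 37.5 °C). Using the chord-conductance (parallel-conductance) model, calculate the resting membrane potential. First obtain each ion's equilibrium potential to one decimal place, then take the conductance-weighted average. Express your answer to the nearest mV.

E_Cl⁻ = (26.8/-1)·ln(117/18.9) = -48.9 mV
E_Na⁺ = (26.8/1)·ln(112/13.2) = 57.3 mV
E_K⁺ = (26.8/1)·ln(6.39/152) = -84.9 mV
Vm = (Σ gᵢEᵢ)/(Σ gᵢ) = (16·-48.9 + 3.2·57.3 + 16·-84.9) / (16 + 3.2 + 16)
= -1957.44 / 35.2 = -55.61 mV

-56 mV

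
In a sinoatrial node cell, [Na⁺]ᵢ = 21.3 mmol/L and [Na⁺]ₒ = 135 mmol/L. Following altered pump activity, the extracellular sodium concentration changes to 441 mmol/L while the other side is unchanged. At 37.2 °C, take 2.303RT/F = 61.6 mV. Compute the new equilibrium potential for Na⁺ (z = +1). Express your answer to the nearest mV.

After the shift: [Na⁺]_out = 441, [Na⁺]_in = 21.3 mmol/L.
E_new = (61.6/1)·log₁₀(441/21.3) = 61.60 · (1.3161) = 81.07 mV

81 mV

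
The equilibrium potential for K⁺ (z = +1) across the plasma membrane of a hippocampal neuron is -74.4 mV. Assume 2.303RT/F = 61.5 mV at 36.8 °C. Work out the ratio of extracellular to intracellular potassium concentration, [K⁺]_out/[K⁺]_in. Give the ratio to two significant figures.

0.062

log₁₀([out]/[in]) = E·z/(61.5) = -74.4 × 1 / 61.5 = -1.2098
[out]/[in] = 10^(-1.2098) = 0.06169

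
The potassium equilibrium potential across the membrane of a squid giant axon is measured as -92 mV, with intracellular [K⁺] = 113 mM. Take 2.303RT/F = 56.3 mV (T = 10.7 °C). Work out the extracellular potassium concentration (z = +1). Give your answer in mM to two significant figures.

2.6 mM

Nernst: E = (56.3/1) · log₁₀([out]/[in]), so log₁₀([out]/[in]) = -92.0 × 1 / 56.3 = -1.6341.
[out]/[in] = 10^(-1.6341) = 0.02322.
[out] = 0.02322 × 113 = 2.624 mM.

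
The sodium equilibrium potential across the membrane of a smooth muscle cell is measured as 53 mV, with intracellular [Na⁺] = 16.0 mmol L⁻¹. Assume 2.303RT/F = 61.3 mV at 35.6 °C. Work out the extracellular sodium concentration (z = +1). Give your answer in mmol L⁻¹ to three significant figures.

Nernst: E = (61.3/1) · log₁₀([out]/[in]), so log₁₀([out]/[in]) = 53.0 × 1 / 61.3 = 0.8646.
[out]/[in] = 10^(0.8646) = 7.322.
[out] = 7.322 × 16.0 = 117.1 mmol L⁻¹.

117 mmol L⁻¹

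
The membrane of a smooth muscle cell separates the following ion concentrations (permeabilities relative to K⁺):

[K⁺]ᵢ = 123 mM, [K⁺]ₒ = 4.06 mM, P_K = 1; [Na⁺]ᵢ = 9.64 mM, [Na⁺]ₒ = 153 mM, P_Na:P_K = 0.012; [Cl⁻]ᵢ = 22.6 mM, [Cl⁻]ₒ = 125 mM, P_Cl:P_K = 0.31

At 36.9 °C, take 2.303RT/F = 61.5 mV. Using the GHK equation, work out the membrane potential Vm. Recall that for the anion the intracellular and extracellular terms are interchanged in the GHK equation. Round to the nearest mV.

Vm = 61.5 · log₁₀[(Σ P·[cation]ₒ + Σ P·[anion]ᵢ) / (Σ P·[cation]ᵢ + Σ P·[anion]ₒ)]
Numerator = 1×4.06 + 0.012×153 + 0.31×22.6 = 12.9
Denominator = 1×123 + 0.012×9.64 + 0.31×125 = 161.9
Vm = 61.5 · log₁₀(0.079708) = 61.5 × (-1.0985) = -67.56 mV

-68 mV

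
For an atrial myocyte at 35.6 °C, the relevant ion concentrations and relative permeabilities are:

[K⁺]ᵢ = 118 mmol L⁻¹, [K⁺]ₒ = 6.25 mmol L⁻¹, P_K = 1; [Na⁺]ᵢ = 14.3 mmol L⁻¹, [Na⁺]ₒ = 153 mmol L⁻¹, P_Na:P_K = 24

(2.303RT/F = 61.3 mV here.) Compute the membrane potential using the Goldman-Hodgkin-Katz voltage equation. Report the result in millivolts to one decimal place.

Vm = 61.3 · log₁₀[(Σ P·[cation]ₒ + Σ P·[anion]ᵢ) / (Σ P·[cation]ᵢ + Σ P·[anion]ₒ)]
Numerator = 1×6.25 + 24×153 = 3678
Denominator = 1×118 + 24×14.3 = 461.2
Vm = 61.3 · log₁₀(7.9754) = 61.3 × (0.9018) = 55.28 mV

55.3 mV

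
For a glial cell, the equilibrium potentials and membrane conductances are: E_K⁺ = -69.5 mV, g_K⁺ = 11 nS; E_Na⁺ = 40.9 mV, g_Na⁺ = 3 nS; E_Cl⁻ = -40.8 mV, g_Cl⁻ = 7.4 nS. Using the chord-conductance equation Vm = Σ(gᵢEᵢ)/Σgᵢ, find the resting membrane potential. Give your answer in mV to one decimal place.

-44.1 mV

Σ gᵢEᵢ = 11·(-69.5) + 3·(40.9) + 7.4·(-40.8) = -943.72
Σ gᵢ = 11 + 3 + 7.4 = 21.4
Vm = -943.72 / 21.4 = -44.10 mV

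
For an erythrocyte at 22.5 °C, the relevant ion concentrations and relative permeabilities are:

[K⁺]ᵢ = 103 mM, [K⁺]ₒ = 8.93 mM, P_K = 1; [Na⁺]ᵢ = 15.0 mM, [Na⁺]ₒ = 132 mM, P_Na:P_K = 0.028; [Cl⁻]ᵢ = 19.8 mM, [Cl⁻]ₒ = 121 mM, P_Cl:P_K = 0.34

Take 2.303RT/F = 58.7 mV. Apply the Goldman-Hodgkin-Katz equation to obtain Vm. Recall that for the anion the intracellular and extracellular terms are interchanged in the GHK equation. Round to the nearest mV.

-51 mV

Vm = 58.7 · log₁₀[(Σ P·[cation]ₒ + Σ P·[anion]ᵢ) / (Σ P·[cation]ᵢ + Σ P·[anion]ₒ)]
Numerator = 1×8.93 + 0.028×132 + 0.34×19.8 = 19.36
Denominator = 1×103 + 0.028×15.0 + 0.34×121 = 144.6
Vm = 58.7 · log₁₀(0.13391) = 58.7 × (-0.8732) = -51.26 mV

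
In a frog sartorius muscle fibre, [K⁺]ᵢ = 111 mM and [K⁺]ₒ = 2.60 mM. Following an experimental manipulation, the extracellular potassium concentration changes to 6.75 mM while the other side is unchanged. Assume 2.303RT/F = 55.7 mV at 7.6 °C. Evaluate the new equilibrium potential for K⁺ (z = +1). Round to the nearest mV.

After the shift: [K⁺]_out = 6.75, [K⁺]_in = 111 mM.
E_new = (55.7/1)·log₁₀(6.75/111) = 55.70 · (-1.2160) = -67.73 mV

-68 mV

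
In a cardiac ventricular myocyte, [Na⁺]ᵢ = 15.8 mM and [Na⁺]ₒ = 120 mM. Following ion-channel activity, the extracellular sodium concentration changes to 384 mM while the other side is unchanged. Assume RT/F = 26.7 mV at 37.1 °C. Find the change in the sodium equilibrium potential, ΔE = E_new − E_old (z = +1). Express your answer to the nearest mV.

E_old = (26.7/1)·ln(120/15.8) = 54.13 mV
E_new = (26.7/1)·ln(384/15.8) = 85.19 mV
ΔE = 85.19 − (54.13) = 31.06 mV

31 mV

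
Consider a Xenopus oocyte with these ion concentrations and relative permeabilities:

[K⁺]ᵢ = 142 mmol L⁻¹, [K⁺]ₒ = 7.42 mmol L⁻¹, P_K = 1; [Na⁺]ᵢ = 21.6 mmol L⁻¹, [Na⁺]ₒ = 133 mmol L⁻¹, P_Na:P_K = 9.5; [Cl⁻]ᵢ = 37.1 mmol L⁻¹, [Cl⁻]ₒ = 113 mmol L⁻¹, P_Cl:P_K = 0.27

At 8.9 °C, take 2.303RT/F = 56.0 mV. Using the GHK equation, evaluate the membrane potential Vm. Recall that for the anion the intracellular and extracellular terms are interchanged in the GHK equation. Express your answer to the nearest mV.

30 mV

Vm = 56.0 · log₁₀[(Σ P·[cation]ₒ + Σ P·[anion]ᵢ) / (Σ P·[cation]ᵢ + Σ P·[anion]ₒ)]
Numerator = 1×7.42 + 9.5×133 + 0.27×37.1 = 1281
Denominator = 1×142 + 9.5×21.6 + 0.27×113 = 377.7
Vm = 56.0 · log₁₀(3.3913) = 56.0 × (0.5304) = 29.70 mV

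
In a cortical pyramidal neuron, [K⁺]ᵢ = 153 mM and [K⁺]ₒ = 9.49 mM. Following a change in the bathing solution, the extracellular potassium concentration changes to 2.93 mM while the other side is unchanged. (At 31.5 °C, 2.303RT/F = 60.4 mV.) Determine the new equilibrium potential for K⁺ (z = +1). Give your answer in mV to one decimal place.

After the shift: [K⁺]_out = 2.93, [K⁺]_in = 153 mM.
E_new = (60.4/1)·log₁₀(2.93/153) = 60.40 · (-1.7178) = -103.76 mV

-103.8 mV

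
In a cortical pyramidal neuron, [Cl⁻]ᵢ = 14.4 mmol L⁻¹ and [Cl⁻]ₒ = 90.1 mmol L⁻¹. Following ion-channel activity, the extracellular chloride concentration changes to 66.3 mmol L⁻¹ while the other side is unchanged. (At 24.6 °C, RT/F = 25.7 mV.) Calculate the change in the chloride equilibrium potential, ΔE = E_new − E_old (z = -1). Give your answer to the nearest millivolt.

8 mV

E_old = (25.7/-1)·ln(90.1/14.4) = -47.13 mV
E_new = (25.7/-1)·ln(66.3/14.4) = -39.24 mV
ΔE = -39.24 − (-47.13) = 7.88 mV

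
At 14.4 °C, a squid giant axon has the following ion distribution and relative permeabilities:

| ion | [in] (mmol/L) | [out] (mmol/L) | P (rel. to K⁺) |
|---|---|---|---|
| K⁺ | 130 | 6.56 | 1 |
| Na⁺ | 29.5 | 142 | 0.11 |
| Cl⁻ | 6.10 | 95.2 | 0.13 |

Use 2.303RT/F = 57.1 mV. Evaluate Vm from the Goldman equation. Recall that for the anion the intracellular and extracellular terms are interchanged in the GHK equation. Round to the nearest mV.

-46 mV

Vm = 57.1 · log₁₀[(Σ P·[cation]ₒ + Σ P·[anion]ᵢ) / (Σ P·[cation]ᵢ + Σ P·[anion]ₒ)]
Numerator = 1×6.56 + 0.11×142 + 0.13×6.10 = 22.97
Denominator = 1×130 + 0.11×29.5 + 0.13×95.2 = 145.6
Vm = 57.1 · log₁₀(0.15776) = 57.1 × (-0.8020) = -45.79 mV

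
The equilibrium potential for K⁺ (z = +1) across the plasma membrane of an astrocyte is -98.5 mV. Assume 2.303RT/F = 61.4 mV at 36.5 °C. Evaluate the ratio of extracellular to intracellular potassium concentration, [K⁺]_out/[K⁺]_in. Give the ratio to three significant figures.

log₁₀([out]/[in]) = E·z/(61.4) = -98.5 × 1 / 61.4 = -1.6042
[out]/[in] = 10^(-1.6042) = 0.02488

0.0249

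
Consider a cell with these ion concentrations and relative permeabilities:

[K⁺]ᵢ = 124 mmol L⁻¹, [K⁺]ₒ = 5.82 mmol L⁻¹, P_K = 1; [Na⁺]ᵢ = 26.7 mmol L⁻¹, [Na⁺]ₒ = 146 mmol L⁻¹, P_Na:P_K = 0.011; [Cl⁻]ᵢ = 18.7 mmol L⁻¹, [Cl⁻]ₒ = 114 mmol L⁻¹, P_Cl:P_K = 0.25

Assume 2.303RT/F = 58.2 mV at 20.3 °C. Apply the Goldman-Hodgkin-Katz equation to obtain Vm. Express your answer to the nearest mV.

Vm = 58.2 · log₁₀[(Σ P·[cation]ₒ + Σ P·[anion]ᵢ) / (Σ P·[cation]ᵢ + Σ P·[anion]ₒ)]
Numerator = 1×5.82 + 0.011×146 + 0.25×18.7 = 12.1
Denominator = 1×124 + 0.011×26.7 + 0.25×114 = 152.8
Vm = 58.2 · log₁₀(0.079198) = 58.2 × (-1.1013) = -64.09 mV

-64 mV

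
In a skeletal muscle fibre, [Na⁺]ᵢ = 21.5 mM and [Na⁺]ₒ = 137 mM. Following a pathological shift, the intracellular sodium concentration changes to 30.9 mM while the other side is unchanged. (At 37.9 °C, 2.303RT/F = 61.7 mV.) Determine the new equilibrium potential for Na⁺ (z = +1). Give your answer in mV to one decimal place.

39.9 mV

After the shift: [Na⁺]_out = 137, [Na⁺]_in = 30.9 mM.
E_new = (61.7/1)·log₁₀(137/30.9) = 61.70 · (0.6468) = 39.91 mV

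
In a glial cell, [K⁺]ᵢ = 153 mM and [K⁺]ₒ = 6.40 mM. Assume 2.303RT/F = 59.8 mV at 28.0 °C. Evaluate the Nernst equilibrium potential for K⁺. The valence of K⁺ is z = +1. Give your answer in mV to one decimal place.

E = (59.8/z) · log₁₀([K⁺]_out/[K⁺]_in) with z = +1.
= (59.8/1) · log₁₀(6.40/153) = 59.80 · log₁₀(0.04183)
= 59.80 · (-1.3785) = -82.43 mV

-82.4 mV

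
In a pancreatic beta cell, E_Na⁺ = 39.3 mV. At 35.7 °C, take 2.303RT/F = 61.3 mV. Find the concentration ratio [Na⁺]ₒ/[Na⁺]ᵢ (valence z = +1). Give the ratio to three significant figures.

4.38

log₁₀([out]/[in]) = E·z/(61.3) = 39.3 × 1 / 61.3 = 0.6411
[out]/[in] = 10^(0.6411) = 4.376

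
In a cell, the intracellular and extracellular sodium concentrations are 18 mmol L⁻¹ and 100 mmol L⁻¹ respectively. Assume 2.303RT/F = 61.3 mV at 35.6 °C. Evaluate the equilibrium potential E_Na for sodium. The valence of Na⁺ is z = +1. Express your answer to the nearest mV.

46 mV

E = (61.3/z) · log₁₀([Na⁺]_out/[Na⁺]_in) with z = +1.
= (61.3/1) · log₁₀(100/18) = 61.30 · log₁₀(5.556)
= 61.30 · (0.7447) = 45.65 mV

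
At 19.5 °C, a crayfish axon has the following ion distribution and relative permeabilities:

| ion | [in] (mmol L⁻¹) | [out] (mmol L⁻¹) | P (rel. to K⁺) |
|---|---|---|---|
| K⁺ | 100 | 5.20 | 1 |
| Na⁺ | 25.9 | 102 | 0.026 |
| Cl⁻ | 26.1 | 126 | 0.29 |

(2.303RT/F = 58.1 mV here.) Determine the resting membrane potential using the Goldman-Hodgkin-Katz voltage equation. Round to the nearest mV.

-55 mV

Vm = 58.1 · log₁₀[(Σ P·[cation]ₒ + Σ P·[anion]ᵢ) / (Σ P·[cation]ᵢ + Σ P·[anion]ₒ)]
Numerator = 1×5.20 + 0.026×102 + 0.29×26.1 = 15.42
Denominator = 1×100 + 0.026×25.9 + 0.29×126 = 137.2
Vm = 58.1 · log₁₀(0.11239) = 58.1 × (-0.9493) = -55.15 mV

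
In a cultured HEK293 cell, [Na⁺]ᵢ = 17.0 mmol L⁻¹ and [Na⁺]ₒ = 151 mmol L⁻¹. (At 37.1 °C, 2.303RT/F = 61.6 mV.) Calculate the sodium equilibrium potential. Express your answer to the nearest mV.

E = (61.6/z) · log₁₀([Na⁺]_out/[Na⁺]_in) with z = +1.
= (61.6/1) · log₁₀(151/17.0) = 61.60 · log₁₀(8.882)
= 61.60 · (0.9485) = 58.43 mV

58 mV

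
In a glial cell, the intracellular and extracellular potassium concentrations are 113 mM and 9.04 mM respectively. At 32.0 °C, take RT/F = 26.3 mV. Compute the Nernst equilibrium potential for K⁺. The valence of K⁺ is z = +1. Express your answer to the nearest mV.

-66 mV

E = (26.3/z) · ln([K⁺]_out/[K⁺]_in) with z = +1.
= (26.3/1) · ln(9.04/113) = 26.30 · ln(0.08)
= 26.30 · (-2.5257) = -66.43 mV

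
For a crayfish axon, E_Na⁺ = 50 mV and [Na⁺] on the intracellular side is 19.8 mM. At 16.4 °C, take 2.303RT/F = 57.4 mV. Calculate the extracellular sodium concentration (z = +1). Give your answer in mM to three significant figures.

Nernst: E = (57.4/1) · log₁₀([out]/[in]), so log₁₀([out]/[in]) = 50.0 × 1 / 57.4 = 0.8711.
[out]/[in] = 10^(0.8711) = 7.432.
[out] = 7.432 × 19.8 = 147.1 mM.

147 mM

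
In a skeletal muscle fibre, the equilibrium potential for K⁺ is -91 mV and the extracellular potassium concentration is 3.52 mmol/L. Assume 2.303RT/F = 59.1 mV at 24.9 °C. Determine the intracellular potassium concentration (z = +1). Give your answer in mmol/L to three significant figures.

122 mmol/L

Nernst: E = (59.1/1) · log₁₀([out]/[in]), so log₁₀([out]/[in]) = -91.0 × 1 / 59.1 = -1.5398.
[out]/[in] = 10^(-1.5398) = 0.02886.
[in] = 3.52 / 0.02886 = 122 mmol/L.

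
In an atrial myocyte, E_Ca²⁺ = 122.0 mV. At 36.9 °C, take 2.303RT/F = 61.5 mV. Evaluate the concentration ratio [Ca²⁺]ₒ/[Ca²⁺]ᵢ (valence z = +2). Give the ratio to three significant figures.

log₁₀([out]/[in]) = E·z/(61.5) = 122.0 × 2 / 61.5 = 3.9675
[out]/[in] = 10^(3.9675) = 9279

9280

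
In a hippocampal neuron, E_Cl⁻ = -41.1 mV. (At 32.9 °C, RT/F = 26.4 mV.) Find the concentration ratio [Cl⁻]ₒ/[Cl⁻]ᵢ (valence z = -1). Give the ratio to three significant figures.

4.74

ln([out]/[in]) = E·z/(26.4) = -41.1 × -1 / 26.4 = 1.5568
[out]/[in] = e^(1.5568) = 4.744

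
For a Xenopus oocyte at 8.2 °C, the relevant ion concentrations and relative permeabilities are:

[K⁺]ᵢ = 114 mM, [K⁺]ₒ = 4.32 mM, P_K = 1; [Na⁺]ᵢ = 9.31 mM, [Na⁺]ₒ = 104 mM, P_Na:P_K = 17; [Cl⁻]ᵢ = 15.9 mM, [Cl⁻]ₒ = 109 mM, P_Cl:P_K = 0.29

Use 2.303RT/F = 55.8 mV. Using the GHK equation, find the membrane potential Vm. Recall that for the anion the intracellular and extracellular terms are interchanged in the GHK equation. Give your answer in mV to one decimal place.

Vm = 55.8 · log₁₀[(Σ P·[cation]ₒ + Σ P·[anion]ᵢ) / (Σ P·[cation]ᵢ + Σ P·[anion]ₒ)]
Numerator = 1×4.32 + 17×104 + 0.29×15.9 = 1777
Denominator = 1×114 + 17×9.31 + 0.29×109 = 303.9
Vm = 55.8 · log₁₀(5.8475) = 55.8 × (0.7670) = 42.80 mV

42.8 mV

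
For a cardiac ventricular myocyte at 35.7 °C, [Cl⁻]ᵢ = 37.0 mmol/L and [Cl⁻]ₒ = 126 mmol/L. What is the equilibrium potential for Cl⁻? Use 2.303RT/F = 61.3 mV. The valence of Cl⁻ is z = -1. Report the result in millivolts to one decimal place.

E = (61.3/z) · log₁₀([Cl⁻]_out/[Cl⁻]_in) with z = -1.
For an anion, dividing by z = -1 reverses the sign.
= (61.3/-1) · log₁₀(126/37.0) = -61.30 · log₁₀(3.405)
= -61.30 · (0.5322) = -32.62 mV

-32.6 mV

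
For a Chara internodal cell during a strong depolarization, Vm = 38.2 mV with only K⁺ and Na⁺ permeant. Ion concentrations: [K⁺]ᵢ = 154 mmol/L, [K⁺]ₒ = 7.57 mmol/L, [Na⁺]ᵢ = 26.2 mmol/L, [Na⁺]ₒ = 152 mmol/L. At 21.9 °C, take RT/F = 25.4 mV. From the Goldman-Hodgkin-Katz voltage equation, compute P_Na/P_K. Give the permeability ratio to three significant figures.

Let α = P_Na/P_K. GHK: Vm = 25.4·ln[(Kₒ + α·Naₒ)/(Kᵢ + α·Naᵢ)].
e^(Vm/25.4) = e^(38.2/25.4) = 4.4994
So 4.4994·(Kᵢ + α·Naᵢ) = Kₒ + α·Naₒ → α = (4.4994·154.0 − 7.57) / (152.0 − 4.4994·26.2)
α = (692.9 − 7.57) / (152.0 − 117.9) = 685.3/34.12 = 20.09

20.1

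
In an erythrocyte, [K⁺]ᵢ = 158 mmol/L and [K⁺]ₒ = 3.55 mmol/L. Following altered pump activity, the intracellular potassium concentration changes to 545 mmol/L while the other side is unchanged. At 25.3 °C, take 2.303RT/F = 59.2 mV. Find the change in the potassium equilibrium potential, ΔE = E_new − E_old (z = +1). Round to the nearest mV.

E_old = (59.2/1)·log₁₀(3.55/158) = -97.59 mV
E_new = (59.2/1)·log₁₀(3.55/545) = -129.42 mV
ΔE = -129.42 − (-97.59) = -31.83 mV

-32 mV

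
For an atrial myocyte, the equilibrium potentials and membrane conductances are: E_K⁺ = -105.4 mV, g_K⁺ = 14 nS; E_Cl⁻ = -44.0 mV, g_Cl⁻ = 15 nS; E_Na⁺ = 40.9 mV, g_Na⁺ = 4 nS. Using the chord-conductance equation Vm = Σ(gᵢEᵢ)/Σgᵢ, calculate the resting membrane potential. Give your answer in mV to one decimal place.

-59.8 mV

Σ gᵢEᵢ = 14·(-105.4) + 15·(-44.0) + 4·(40.9) = -1972.00
Σ gᵢ = 14 + 15 + 4 = 33
Vm = -1972.00 / 33 = -59.76 mV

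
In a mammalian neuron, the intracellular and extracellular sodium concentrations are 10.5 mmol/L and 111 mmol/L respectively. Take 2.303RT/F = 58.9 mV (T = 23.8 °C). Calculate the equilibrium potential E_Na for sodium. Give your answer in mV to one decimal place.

E = (58.9/z) · log₁₀([Na⁺]_out/[Na⁺]_in) with z = +1.
= (58.9/1) · log₁₀(111/10.5) = 58.90 · log₁₀(10.57)
= 58.90 · (1.0241) = 60.32 mV

60.3 mV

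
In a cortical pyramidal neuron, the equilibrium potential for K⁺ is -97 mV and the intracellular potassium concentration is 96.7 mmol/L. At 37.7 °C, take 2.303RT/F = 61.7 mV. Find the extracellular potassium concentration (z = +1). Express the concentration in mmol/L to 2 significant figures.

Nernst: E = (61.7/1) · log₁₀([out]/[in]), so log₁₀([out]/[in]) = -97.0 × 1 / 61.7 = -1.5721.
[out]/[in] = 10^(-1.5721) = 0.02678.
[out] = 0.02678 × 96.7 = 2.59 mmol/L.

2.6 mmol/L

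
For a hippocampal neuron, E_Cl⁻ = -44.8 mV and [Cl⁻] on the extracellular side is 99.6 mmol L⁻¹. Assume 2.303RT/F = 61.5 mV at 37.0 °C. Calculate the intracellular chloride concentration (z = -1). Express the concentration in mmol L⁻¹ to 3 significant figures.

Nernst: E = (61.5/-1) · log₁₀([out]/[in]), so log₁₀([out]/[in]) = -44.8 × -1 / 61.5 = 0.7285.
[out]/[in] = 10^(0.7285) = 5.351.
[in] = 99.6 / 5.351 = 18.61 mmol L⁻¹.

18.6 mmol L⁻¹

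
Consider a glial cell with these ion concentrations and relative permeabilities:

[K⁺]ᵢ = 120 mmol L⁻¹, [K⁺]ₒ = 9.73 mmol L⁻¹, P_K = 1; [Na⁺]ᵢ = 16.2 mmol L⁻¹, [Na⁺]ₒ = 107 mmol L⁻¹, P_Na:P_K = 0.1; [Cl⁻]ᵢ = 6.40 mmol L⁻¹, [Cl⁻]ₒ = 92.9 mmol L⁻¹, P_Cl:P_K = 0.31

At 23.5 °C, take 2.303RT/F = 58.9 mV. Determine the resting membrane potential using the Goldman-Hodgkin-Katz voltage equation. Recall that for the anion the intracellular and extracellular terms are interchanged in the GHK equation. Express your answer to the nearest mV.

Vm = 58.9 · log₁₀[(Σ P·[cation]ₒ + Σ P·[anion]ᵢ) / (Σ P·[cation]ᵢ + Σ P·[anion]ₒ)]
Numerator = 1×9.73 + 0.1×107 + 0.31×6.40 = 22.41
Denominator = 1×120 + 0.1×16.2 + 0.31×92.9 = 150.4
Vm = 58.9 · log₁₀(0.14901) = 58.9 × (-0.8268) = -48.70 mV

-49 mV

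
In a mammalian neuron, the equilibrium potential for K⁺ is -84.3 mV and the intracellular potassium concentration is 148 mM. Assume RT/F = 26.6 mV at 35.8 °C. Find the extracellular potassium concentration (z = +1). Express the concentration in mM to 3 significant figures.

6.22 mM

Nernst: E = (26.6/1) · ln([out]/[in]), so ln([out]/[in]) = -84.3 × 1 / 26.6 = -3.1692.
[out]/[in] = e^(-3.1692) = 0.04204.
[out] = 0.04204 × 148 = 6.222 mM.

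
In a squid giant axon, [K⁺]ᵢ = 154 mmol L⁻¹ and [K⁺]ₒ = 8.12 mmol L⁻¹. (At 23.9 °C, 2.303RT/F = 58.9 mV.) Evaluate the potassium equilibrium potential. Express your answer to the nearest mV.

E = (58.9/z) · log₁₀([K⁺]_out/[K⁺]_in) with z = +1.
= (58.9/1) · log₁₀(8.12/154) = 58.90 · log₁₀(0.05273)
= 58.90 · (-1.2780) = -75.27 mV

-75 mV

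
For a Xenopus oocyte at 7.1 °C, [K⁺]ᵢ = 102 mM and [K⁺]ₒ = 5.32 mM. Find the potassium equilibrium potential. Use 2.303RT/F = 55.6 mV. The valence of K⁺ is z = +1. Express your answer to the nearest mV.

E = (55.6/z) · log₁₀([K⁺]_out/[K⁺]_in) with z = +1.
= (55.6/1) · log₁₀(5.32/102) = 55.60 · log₁₀(0.05216)
= 55.60 · (-1.2827) = -71.32 mV

-71 mV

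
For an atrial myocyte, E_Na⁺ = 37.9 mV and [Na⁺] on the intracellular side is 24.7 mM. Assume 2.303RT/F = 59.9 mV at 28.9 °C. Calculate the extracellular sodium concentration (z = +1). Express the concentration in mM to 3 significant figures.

106 mM

Nernst: E = (59.9/1) · log₁₀([out]/[in]), so log₁₀([out]/[in]) = 37.9 × 1 / 59.9 = 0.6327.
[out]/[in] = 10^(0.6327) = 4.293.
[out] = 4.293 × 24.7 = 106 mM.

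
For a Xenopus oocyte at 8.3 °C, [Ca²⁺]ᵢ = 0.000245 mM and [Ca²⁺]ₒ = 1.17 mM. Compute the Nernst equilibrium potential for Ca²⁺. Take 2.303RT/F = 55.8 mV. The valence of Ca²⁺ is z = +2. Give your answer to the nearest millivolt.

E = (55.8/z) · log₁₀([Ca²⁺]_out/[Ca²⁺]_in) with z = +2.
= (55.8/2) · log₁₀(1.17/0.000245) = 27.90 · log₁₀(4776)
= 27.90 · (3.6790) = 102.64 mV

103 mV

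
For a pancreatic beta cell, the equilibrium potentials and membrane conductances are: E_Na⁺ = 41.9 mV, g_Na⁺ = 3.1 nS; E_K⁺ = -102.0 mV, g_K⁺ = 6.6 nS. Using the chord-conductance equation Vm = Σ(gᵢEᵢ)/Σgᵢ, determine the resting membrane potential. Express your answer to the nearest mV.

Σ gᵢEᵢ = 3.1·(41.9) + 6.6·(-102.0) = -543.31
Σ gᵢ = 3.1 + 6.6 = 9.7
Vm = -543.31 / 9.7 = -56.01 mV

-56 mV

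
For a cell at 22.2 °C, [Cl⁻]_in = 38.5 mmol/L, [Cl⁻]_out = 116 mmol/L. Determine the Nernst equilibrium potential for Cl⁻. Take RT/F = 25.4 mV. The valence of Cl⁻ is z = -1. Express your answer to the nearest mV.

E = (25.4/z) · ln([Cl⁻]_out/[Cl⁻]_in) with z = -1.
For an anion, dividing by z = -1 reverses the sign.
= (25.4/-1) · ln(116/38.5) = -25.40 · ln(3.013)
= -25.40 · (1.1029) = -28.01 mV

-28 mV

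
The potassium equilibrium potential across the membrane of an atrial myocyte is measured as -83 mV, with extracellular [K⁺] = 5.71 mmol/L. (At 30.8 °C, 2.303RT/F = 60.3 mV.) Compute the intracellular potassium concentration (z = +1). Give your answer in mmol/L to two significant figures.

Nernst: E = (60.3/1) · log₁₀([out]/[in]), so log₁₀([out]/[in]) = -83.0 × 1 / 60.3 = -1.3765.
[out]/[in] = 10^(-1.3765) = 0.04203.
[in] = 5.71 / 0.04203 = 135.9 mmol/L.

140 mmol/L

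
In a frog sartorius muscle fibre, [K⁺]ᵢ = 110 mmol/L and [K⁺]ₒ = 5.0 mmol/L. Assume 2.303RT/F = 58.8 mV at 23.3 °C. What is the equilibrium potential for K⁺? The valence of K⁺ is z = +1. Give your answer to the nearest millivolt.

E = (58.8/z) · log₁₀([K⁺]_out/[K⁺]_in) with z = +1.
= (58.8/1) · log₁₀(5.0/110) = 58.80 · log₁₀(0.04545)
= 58.80 · (-1.3424) = -78.93 mV

-79 mV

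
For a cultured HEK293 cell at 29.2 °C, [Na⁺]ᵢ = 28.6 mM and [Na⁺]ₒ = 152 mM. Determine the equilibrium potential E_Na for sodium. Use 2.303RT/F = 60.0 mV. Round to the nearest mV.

E = (60.0/z) · log₁₀([Na⁺]_out/[Na⁺]_in) with z = +1.
= (60.0/1) · log₁₀(152/28.6) = 60.00 · log₁₀(5.315)
= 60.00 · (0.7255) = 43.53 mV

44 mV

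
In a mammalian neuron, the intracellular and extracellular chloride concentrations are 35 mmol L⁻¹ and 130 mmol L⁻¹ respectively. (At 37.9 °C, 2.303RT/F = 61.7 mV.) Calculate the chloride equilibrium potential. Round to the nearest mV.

-35 mV

E = (61.7/z) · log₁₀([Cl⁻]_out/[Cl⁻]_in) with z = -1.
For an anion, dividing by z = -1 reverses the sign.
= (61.7/-1) · log₁₀(130/35) = -61.70 · log₁₀(3.714)
= -61.70 · (0.5699) = -35.16 mV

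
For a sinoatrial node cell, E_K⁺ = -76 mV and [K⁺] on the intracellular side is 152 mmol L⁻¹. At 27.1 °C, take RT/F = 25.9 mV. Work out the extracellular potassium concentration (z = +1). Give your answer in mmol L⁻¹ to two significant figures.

Nernst: E = (25.9/1) · ln([out]/[in]), so ln([out]/[in]) = -76.0 × 1 / 25.9 = -2.9344.
[out]/[in] = e^(-2.9344) = 0.05316.
[out] = 0.05316 × 152 = 8.081 mmol L⁻¹.

8.1 mmol L⁻¹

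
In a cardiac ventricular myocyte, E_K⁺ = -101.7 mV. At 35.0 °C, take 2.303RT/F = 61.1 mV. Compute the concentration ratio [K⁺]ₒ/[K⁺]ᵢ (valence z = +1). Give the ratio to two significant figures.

log₁₀([out]/[in]) = E·z/(61.1) = -101.7 × 1 / 61.1 = -1.6645
[out]/[in] = 10^(-1.6645) = 0.02165

0.022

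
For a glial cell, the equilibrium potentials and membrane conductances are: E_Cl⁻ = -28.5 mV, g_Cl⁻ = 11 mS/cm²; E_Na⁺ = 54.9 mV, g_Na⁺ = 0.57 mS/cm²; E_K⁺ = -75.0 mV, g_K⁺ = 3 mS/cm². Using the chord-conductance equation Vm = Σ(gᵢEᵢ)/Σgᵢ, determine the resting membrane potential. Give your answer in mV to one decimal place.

Σ gᵢEᵢ = 11·(-28.5) + 0.57·(54.9) + 3·(-75.0) = -507.21
Σ gᵢ = 11 + 0.57 + 3 = 14.57
Vm = -507.21 / 14.57 = -34.81 mV

-34.8 mV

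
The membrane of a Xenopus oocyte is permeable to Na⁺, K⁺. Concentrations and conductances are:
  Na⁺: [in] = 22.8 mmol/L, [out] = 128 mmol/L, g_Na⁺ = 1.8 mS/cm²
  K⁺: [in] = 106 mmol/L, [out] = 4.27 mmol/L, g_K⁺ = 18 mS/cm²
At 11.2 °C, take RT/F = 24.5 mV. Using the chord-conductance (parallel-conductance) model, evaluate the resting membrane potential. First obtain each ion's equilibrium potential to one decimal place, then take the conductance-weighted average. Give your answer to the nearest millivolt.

-68 mV

E_Na⁺ = (24.5/1)·ln(128/22.8) = 42.3 mV
E_K⁺ = (24.5/1)·ln(4.27/106) = -78.7 mV
Vm = (Σ gᵢEᵢ)/(Σ gᵢ) = (1.8·42.3 + 18·-78.7) / (1.8 + 18)
= -1340.46 / 19.8 = -67.70 mV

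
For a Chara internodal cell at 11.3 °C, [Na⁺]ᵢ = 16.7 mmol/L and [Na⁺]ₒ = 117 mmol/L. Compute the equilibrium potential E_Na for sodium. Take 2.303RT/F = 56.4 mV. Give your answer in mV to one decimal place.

47.7 mV

E = (56.4/z) · log₁₀([Na⁺]_out/[Na⁺]_in) with z = +1.
= (56.4/1) · log₁₀(117/16.7) = 56.40 · log₁₀(7.006)
= 56.40 · (0.8455) = 47.68 mV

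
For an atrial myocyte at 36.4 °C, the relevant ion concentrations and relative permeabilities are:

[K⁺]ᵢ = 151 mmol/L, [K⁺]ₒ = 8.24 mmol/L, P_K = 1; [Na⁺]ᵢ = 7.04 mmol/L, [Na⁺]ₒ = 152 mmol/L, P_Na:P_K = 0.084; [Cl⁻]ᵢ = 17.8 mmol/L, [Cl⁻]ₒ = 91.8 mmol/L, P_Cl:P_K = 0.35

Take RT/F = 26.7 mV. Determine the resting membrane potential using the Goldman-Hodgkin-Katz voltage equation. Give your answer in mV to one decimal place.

-51.0 mV

Vm = 26.7 · ln[(Σ P·[cation]ₒ + Σ P·[anion]ᵢ) / (Σ P·[cation]ᵢ + Σ P·[anion]ₒ)]
Numerator = 1×8.24 + 0.084×152 + 0.35×17.8 = 27.24
Denominator = 1×151 + 0.084×7.04 + 0.35×91.8 = 183.7
Vm = 26.7 · ln(0.14826) = 26.7 × (-1.9088) = -50.97 mV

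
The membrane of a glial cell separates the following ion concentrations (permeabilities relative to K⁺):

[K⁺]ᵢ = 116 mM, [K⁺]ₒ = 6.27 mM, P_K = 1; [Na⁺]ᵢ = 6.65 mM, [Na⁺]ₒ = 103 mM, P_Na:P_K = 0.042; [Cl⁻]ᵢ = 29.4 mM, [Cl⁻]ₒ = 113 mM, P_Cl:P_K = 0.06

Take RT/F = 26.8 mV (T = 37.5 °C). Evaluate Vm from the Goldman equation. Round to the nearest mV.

-62 mV

Vm = 26.8 · ln[(Σ P·[cation]ₒ + Σ P·[anion]ᵢ) / (Σ P·[cation]ᵢ + Σ P·[anion]ₒ)]
Numerator = 1×6.27 + 0.042×103 + 0.06×29.4 = 12.36
Denominator = 1×116 + 0.042×6.65 + 0.06×113 = 123.1
Vm = 26.8 · ln(0.10044) = 26.8 × (-2.2982) = -61.59 mV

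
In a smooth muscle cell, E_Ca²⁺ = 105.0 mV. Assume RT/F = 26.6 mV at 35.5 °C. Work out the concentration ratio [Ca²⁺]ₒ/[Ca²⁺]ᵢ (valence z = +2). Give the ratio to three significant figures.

ln([out]/[in]) = E·z/(26.6) = 105.0 × 2 / 26.6 = 7.8947
[out]/[in] = e^(7.8947) = 2683

2680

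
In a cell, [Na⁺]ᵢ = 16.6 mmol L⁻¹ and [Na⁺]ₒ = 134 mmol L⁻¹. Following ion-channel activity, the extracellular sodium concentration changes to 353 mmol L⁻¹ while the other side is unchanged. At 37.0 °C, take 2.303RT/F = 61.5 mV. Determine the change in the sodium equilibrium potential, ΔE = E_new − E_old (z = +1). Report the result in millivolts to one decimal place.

E_old = (61.5/1)·log₁₀(134/16.6) = 55.78 mV
E_new = (61.5/1)·log₁₀(353/16.6) = 81.65 mV
ΔE = 81.65 − (55.78) = 25.87 mV

25.9 mV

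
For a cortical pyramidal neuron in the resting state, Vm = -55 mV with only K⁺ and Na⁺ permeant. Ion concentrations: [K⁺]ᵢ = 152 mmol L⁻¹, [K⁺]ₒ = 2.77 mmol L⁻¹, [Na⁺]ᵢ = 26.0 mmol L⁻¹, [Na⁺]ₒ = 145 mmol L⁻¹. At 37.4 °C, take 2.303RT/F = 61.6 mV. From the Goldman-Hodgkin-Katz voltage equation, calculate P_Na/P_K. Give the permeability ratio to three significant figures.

Let α = P_Na/P_K. GHK: Vm = 61.6·log₁₀[(Kₒ + α·Naₒ)/(Kᵢ + α·Naᵢ)].
10^(Vm/61.6) = 10^(-55.0/61.6) = 0.12798
So 0.12798·(Kᵢ + α·Naᵢ) = Kₒ + α·Naₒ → α = (0.12798·152.0 − 2.77) / (145.0 − 0.12798·26.0)
α = (19.45 − 2.77) / (145.0 − 3.327) = 16.68/141.7 = 0.1178

0.118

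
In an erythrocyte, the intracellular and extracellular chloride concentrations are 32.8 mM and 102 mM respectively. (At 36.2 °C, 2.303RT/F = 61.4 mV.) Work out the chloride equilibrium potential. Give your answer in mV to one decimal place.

-30.3 mV

E = (61.4/z) · log₁₀([Cl⁻]_out/[Cl⁻]_in) with z = -1.
For an anion, dividing by z = -1 reverses the sign.
= (61.4/-1) · log₁₀(102/32.8) = -61.40 · log₁₀(3.11)
= -61.40 · (0.4927) = -30.25 mV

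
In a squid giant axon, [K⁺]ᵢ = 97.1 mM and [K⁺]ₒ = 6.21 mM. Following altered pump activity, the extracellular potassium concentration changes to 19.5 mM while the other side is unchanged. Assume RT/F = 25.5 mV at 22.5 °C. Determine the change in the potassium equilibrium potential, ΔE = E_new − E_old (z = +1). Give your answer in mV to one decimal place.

E_old = (25.5/1)·ln(6.21/97.1) = -70.11 mV
E_new = (25.5/1)·ln(19.5/97.1) = -40.94 mV
ΔE = -40.94 − (-70.11) = 29.18 mV

29.2 mV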